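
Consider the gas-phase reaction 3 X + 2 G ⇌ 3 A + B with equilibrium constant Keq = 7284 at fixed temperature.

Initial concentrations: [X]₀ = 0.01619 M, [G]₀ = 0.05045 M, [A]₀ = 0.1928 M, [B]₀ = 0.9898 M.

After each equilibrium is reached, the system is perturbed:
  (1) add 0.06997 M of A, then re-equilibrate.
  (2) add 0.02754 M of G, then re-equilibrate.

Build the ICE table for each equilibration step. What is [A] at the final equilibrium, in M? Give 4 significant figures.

[A]_eq = 0.2261 M

Q₀ = 6.5676e+05 vs Keq = 7284 ⇒ Q>K, reverse
Step 1:
                  X         G         A         B
  I         0.01619   0.05045    0.1928    0.9898
  C         0.03169   0.02112  -0.03169  -0.01056
  E         0.04788   0.07157    0.1611    0.9792
  solve Keq expr → x = -0.01056; check Q = 7284
Then add 0.06997 M of A.
Step 2:
                  X         G         A         B
  I         0.04788   0.07157    0.2311    0.9792
  C         0.01243   0.00829  -0.01243 -0.004145
  E         0.06031   0.07986    0.2186    0.9751
  solve Keq expr → x = -0.004145; check Q = 7284
Then add 0.02754 M of G.
Step 3:
                  X         G         A         B
  I         0.06031    0.1074    0.2186    0.9751
  C       -0.007441 -0.004961  0.007441   0.00248
  E         0.05287    0.1024    0.2261    0.9776
  solve Keq expr → x = 0.00248; check Q = 7284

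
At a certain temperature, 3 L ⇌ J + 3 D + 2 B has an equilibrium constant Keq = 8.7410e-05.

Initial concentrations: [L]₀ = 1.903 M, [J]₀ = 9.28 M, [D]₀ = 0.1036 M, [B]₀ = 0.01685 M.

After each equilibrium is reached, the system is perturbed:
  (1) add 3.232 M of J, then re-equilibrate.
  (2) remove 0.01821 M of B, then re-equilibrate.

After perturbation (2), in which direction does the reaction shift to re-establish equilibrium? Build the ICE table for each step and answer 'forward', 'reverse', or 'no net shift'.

Q₀ = 4.2512e-07 vs Keq = 8.7410e-05 ⇒ Q<K, forward
Step 1:
                  L         J         D         B
  Initial     1.903      9.28    0.1036   0.01685
  Change   -0.09792   0.03264   0.09792   0.06528
  Equil       1.805     9.313    0.2015   0.08213
  solve Keq expr → x = 0.03264; check Q = 8.7410e-05
Then add 3.232 M of J.
Step 2:
                  L         J         D         B
  Initial     1.805     12.54    0.2015   0.08213
  Change   0.008827 -0.002942 -0.008827 -0.005884
  Equil       1.814     12.54    0.1927   0.07625
  solve Keq expr → x = -0.002942; check Q = 8.7410e-05
Then remove 0.01821 M of B.
Step 3:
                  L         J         D         B
  Initial     1.814     12.54    0.1927   0.05804
  Change   -0.01438  0.004792   0.01438  0.009584
  Equil         1.8     12.55    0.2071   0.06762
  solve Keq expr → x = 0.004792; check Q = 8.7410e-05

Direction: forward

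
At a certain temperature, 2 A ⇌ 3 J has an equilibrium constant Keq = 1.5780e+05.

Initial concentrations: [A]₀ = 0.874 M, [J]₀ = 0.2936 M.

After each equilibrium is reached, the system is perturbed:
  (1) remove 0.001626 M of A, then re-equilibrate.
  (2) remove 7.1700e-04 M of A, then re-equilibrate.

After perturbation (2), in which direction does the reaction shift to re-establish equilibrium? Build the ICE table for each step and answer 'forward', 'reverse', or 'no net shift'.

Direction: reverse

Q₀ = 0.03313 vs Keq = 1.5780e+05 ⇒ Q<K, forward
Step 1:
                   A          J
  Initial      0.874     0.2936
  Change     -0.8689      1.303
  Equil      0.00508      1.597
  solve Keq expr → x = 0.4345; check Q = 1.5780e+05
Then remove 0.001626 M of A.
Step 2:
                   A          J
  Initial   0.003454      1.597
  Change    0.001614  -0.002422
  Equil     0.005069      1.595
  solve Keq expr → x = -8.0722e-04; check Q = 1.5780e+05
Then remove 7.1700e-04 M of A.
Step 3:
                   A          J
  Initial   0.004352      1.595
  Change  7.1191e-04  -0.001068
  Equil     0.005064      1.593
  solve Keq expr → x = -3.5595e-04; check Q = 1.5780e+05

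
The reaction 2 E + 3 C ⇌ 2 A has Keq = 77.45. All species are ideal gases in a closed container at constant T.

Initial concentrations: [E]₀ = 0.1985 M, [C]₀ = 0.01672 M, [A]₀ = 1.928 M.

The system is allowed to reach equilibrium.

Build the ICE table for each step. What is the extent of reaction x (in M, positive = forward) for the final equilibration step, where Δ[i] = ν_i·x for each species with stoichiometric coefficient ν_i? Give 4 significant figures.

Q₀ = 2.0183e+07 vs Keq = 77.45 ⇒ Q>K, reverse
Step 1:
                  E         C         A
  init       0.1985   0.01672     1.928
  Δ          0.3209    0.4814   -0.3209
  eq         0.5194    0.4981     1.607
  solve Keq expr → x = -0.1605; check Q = 77.45

x = -0.1605 M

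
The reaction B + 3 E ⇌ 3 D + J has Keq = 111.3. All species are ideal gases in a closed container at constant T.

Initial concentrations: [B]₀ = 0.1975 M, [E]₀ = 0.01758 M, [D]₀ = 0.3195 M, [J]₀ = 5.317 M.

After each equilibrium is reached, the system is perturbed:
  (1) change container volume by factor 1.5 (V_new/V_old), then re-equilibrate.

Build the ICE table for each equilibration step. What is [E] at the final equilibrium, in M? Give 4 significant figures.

[E]_eq = 0.08322 M

Q₀ = 1.6161e+05 vs Keq = 111.3 ⇒ Q>K, reverse
Step 1:
                  B         E         D         J
  init       0.1975   0.01758    0.3195     5.317
  Δ         0.03575    0.1073   -0.1073  -0.03575
  eq         0.2333    0.1248    0.2122     5.281
  solve Keq expr → x = -0.03575; check Q = 111.3
Then change container volume by factor 1.5 (V_new/V_old).
Step 2:
                  B         E         D         J
  init       0.1555   0.08322    0.1415     3.521
  Δ               0         0         0         0
  eq         0.1555   0.08322    0.1415     3.521
  solve Keq expr → x = 0; check Q = 111.3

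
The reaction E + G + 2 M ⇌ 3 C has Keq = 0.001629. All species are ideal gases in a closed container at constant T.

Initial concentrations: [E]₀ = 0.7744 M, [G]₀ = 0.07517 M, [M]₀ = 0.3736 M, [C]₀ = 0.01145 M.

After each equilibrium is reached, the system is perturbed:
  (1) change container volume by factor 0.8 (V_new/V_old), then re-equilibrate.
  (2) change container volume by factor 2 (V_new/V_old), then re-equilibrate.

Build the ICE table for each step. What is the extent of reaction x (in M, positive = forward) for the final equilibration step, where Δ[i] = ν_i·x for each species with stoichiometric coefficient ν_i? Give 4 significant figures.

Q₀ = 1.8475e-04 vs Keq = 0.001629 ⇒ Q<K, forward
Step 1:
                   E          G          M          C
  init        0.7744    0.07517     0.3736    0.01145
  Δ        -0.003814  -0.003814  -0.007628    0.01144
  eq          0.7706    0.07136      0.366    0.02289
  solve Keq expr → x = 0.003814; check Q = 0.001629
Then change container volume by factor 0.8 (V_new/V_old).
Step 2:
                   E          G          M          C
  init        0.9632    0.08919     0.4575    0.02862
  Δ       -6.8711e-04 -6.8711e-04  -0.001374   0.002061
  eq          0.9625    0.08851     0.4561    0.03068
  solve Keq expr → x = 6.8711e-04; check Q = 0.001629
Then change container volume by factor 2 (V_new/V_old).
Step 3:
                   E          G          M          C
  init        0.4813    0.04425      0.228    0.01534
  Δ       9.9783e-04 9.9783e-04   0.001996  -0.002994
  eq          0.4823    0.04525       0.23    0.01234
  solve Keq expr → x = -9.9783e-04; check Q = 0.001629

x = -9.9783e-04 M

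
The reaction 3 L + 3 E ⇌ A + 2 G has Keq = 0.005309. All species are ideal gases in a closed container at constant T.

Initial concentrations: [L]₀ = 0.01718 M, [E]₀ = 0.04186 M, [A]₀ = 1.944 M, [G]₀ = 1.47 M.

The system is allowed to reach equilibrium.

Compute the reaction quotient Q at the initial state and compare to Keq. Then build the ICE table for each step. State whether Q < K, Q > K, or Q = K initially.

Q₀ = 1.1294e+10 vs Keq = 0.005309 ⇒ Q>K, reverse
Step 1:
                  L         E         A         G
  I         0.01718   0.04186     1.944      1.47
  C           1.712     1.712   -0.5707    -1.141
  E           1.729     1.754     1.373    0.3285
  solve Keq expr → x = -0.5707; check Q = 0.005309

Q₀ = 1.1294e+10; Q > K (proceeds reverse)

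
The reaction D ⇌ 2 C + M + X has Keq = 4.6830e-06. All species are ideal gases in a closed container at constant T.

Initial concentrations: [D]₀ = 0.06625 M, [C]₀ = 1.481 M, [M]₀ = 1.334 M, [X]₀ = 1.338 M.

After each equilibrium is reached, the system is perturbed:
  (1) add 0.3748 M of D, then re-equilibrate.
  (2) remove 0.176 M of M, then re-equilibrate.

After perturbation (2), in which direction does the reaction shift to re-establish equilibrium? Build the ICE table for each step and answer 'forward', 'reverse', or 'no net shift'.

Q₀ = 59.09 vs Keq = 4.6830e-06 ⇒ Q>K, reverse
Step 1:
                   D          C          M          X
  I          0.06625      1.481      1.334      1.338
  C           0.7389     -1.478    -0.7389    -0.7389
  E           0.8051   0.003252     0.5951     0.5991
  solve Keq expr → x = -0.7389; check Q = 4.6830e-06
Then add 0.3748 M of D.
Step 2:
                   D          C          M          X
  I             1.18   0.003252     0.5951     0.5991
  C       -3.4099e-04 6.8198e-04 3.4099e-04 3.4099e-04
  E             1.18   0.003934     0.5955     0.5995
  solve Keq expr → x = 3.4099e-04; check Q = 4.6830e-06
Then remove 0.176 M of M.
Step 3:
                   D          C          M          X
  I             1.18   0.003934     0.4195     0.5995
  C       -3.7444e-04 7.4888e-04 3.7444e-04 3.7444e-04
  E            1.179   0.004683     0.4198     0.5998
  solve Keq expr → x = 3.7444e-04; check Q = 4.6830e-06

Direction: forward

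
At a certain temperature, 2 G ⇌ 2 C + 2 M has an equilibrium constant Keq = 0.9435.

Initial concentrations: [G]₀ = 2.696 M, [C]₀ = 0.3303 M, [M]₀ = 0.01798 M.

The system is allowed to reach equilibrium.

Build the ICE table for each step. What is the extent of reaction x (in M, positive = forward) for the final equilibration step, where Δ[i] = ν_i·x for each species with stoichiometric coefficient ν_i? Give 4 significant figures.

x = 0.543 M

Q₀ = 4.8524e-06 vs Keq = 0.9435 ⇒ Q<K, forward
Step 1:
                   G          C          M
  I            2.696     0.3303    0.01798
  C           -1.086      1.086      1.086
  E             1.61      1.416      1.104
  solve Keq expr → x = 0.543; check Q = 0.9435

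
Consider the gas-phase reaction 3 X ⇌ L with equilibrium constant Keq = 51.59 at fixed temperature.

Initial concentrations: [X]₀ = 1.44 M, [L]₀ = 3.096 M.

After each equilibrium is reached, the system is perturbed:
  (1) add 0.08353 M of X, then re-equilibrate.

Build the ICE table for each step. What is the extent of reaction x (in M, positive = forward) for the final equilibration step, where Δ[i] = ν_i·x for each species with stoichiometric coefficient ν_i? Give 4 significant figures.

x = 0.02748 M

Q₀ = 1.037 vs Keq = 51.59 ⇒ Q<K, forward
Step 1:
                  X         L
  Initial      1.44     3.096
  Change     -1.034    0.3448
  Equil      0.4055     3.441
  solve Keq expr → x = 0.3448; check Q = 51.59
Then add 0.08353 M of X.
Step 2:
                  X         L
  Initial    0.4891     3.441
  Change   -0.08245   0.02748
  Equil      0.4066     3.468
  solve Keq expr → x = 0.02748; check Q = 51.59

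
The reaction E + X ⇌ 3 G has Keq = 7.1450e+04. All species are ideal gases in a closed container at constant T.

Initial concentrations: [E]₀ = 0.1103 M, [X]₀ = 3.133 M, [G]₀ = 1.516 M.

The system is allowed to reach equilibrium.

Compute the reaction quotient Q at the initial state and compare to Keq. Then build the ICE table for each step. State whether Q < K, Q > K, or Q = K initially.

Q₀ = 10.08 vs Keq = 7.1450e+04 ⇒ Q<K, forward
Step 1:
                    E           X           G
  init         0.1103       3.133       1.516
  Δ           -0.1103     -0.1103      0.3308
  eq       2.9165e-05       3.023       1.847
  solve Keq expr → x = 0.1103; check Q = 7.1450e+04

Q₀ = 10.08; Q < K (proceeds forward)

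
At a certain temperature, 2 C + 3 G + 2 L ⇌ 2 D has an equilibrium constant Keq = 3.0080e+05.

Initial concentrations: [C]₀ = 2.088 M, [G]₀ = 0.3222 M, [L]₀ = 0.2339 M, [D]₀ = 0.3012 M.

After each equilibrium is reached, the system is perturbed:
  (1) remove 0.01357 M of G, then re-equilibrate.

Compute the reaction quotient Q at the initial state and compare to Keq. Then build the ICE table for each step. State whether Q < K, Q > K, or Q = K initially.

Q₀ = 11.37; Q < K (proceeds forward)

Q₀ = 11.37 vs Keq = 3.0080e+05 ⇒ Q<K, forward
Step 1:
                   C          G          L          D
  init         2.088     0.3222     0.2339     0.3012
  Δ          -0.1849    -0.2773    -0.1849     0.1849
  eq           1.903    0.04486    0.04901     0.4861
  solve Keq expr → x = 0.09245; check Q = 3.0080e+05
Then remove 0.01357 M of G.
Step 2:
                   C          G          L          D
  init         1.903    0.03129    0.04901     0.4861
  Δ         0.006395   0.009593   0.006395  -0.006395
  eq            1.91    0.04089     0.0554     0.4797
  solve Keq expr → x = -0.003198; check Q = 3.0080e+05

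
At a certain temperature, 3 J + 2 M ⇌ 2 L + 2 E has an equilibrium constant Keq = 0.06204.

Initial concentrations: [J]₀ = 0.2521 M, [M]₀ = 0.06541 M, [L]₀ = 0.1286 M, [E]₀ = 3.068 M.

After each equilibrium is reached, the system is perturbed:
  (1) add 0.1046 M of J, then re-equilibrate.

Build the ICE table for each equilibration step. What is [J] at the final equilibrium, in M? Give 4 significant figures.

Q₀ = 2271 vs Keq = 0.06204 ⇒ Q>K, reverse
Step 1:
                   J          M          L          E
  Initial     0.2521    0.06541     0.1286      3.068
  Change      0.1859      0.124     -0.124     -0.124
  Equil        0.438     0.1894   0.004645      2.944
  solve Keq expr → x = -0.06198; check Q = 0.06204
Then add 0.1046 M of J.
Step 2:
                   J          M          L          E
  Initial     0.5426     0.1894   0.004645      2.944
  Change   -0.002484  -0.001656   0.001656   0.001656
  Equil       0.5401     0.1877   0.006301      2.946
  solve Keq expr → x = 8.2813e-04; check Q = 0.06204

[J]_eq = 0.5401 M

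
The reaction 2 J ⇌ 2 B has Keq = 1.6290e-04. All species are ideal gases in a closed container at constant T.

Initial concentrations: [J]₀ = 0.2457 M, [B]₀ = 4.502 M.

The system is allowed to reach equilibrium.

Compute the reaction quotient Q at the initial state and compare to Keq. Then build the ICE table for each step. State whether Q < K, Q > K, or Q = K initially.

Q₀ = 335.7; Q > K (proceeds reverse)

Q₀ = 335.7 vs Keq = 1.6290e-04 ⇒ Q>K, reverse
Step 1:
                  J         B
  Initial    0.2457     4.502
  Change      4.442    -4.442
  Equil       4.688   0.05983
  solve Keq expr → x = -2.221; check Q = 1.6290e-04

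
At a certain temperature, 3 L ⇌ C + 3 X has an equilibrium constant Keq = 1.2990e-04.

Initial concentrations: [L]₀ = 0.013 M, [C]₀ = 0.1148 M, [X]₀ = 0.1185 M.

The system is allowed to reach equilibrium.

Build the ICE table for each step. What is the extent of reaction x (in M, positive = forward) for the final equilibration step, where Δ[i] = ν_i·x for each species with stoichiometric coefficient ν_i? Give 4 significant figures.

Q₀ = 86.95 vs Keq = 1.2990e-04 ⇒ Q>K, reverse
Step 1:
                   L          C          X
  init         0.013     0.1148     0.1185
  Δ           0.1047   -0.03489    -0.1047
  eq          0.1177    0.07991    0.01384
  solve Keq expr → x = -0.03489; check Q = 1.2990e-04

x = -0.03489 M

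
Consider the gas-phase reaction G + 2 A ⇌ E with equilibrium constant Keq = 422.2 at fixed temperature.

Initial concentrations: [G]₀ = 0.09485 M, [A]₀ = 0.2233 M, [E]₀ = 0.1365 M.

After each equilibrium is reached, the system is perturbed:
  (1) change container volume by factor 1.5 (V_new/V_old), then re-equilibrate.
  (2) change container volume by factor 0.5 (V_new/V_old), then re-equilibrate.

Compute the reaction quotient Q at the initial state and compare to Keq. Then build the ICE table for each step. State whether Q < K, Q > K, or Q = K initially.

Q₀ = 28.86; Q < K (proceeds forward)

Q₀ = 28.86 vs Keq = 422.2 ⇒ Q<K, forward
Step 1:
                    G           A           E
  init        0.09485      0.2233      0.1365
  Δ           -0.0568     -0.1136      0.0568
  eq          0.03805      0.1097      0.1933
  solve Keq expr → x = 0.0568; check Q = 422.2
Then change container volume by factor 1.5 (V_new/V_old).
Step 2:
                    G           A           E
  init        0.02537     0.07313      0.1289
  Δ          0.008936     0.01787   -0.008936
  eq           0.0343       0.091      0.1199
  solve Keq expr → x = -0.008936; check Q = 422.2
Then change container volume by factor 0.5 (V_new/V_old).
Step 3:
                    G           A           E
  init         0.0686       0.182      0.2399
  Δ          -0.02826    -0.05653     0.02826
  eq          0.04034      0.1255      0.2681
  solve Keq expr → x = 0.02826; check Q = 422.2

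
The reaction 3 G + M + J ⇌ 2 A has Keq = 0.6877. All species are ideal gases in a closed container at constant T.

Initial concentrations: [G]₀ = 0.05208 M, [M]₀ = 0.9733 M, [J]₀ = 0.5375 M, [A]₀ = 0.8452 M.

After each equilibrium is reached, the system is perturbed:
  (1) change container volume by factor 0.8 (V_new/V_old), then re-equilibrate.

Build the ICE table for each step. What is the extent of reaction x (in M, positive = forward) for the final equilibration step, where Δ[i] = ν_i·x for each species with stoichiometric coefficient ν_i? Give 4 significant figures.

Q₀ = 9667 vs Keq = 0.6877 ⇒ Q>K, reverse
Step 1:
                    G           M           J           A
  Initial     0.05208      0.9733      0.5375      0.8452
  Change       0.6221      0.2074      0.2074     -0.4147
  Equil        0.6742       1.181      0.7449      0.4305
  solve Keq expr → x = -0.2074; check Q = 0.6877
Then change container volume by factor 0.8 (V_new/V_old).
Step 2:
                    G           M           J           A
  Initial      0.8427       1.476      0.9311      0.5381
  Change     -0.09965    -0.03322    -0.03322     0.06643
  Equil        0.7431       1.443      0.8979      0.6045
  solve Keq expr → x = 0.03322; check Q = 0.6877

x = 0.03322 M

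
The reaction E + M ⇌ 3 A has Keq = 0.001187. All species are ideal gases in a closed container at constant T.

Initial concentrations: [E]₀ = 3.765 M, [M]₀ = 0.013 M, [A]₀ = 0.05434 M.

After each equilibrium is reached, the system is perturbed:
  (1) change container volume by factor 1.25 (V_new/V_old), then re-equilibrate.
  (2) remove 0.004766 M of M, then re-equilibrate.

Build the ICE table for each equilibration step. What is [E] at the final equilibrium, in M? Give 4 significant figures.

[E]_eq = 3.016 M

Q₀ = 0.003278 vs Keq = 0.001187 ⇒ Q>K, reverse
Step 1:
                  E         M         A
  init        3.765     0.013   0.05434
  Δ        0.003993  0.003993  -0.01198
  eq          3.769   0.01699   0.04236
  solve Keq expr → x = -0.003993; check Q = 0.001187
Then change container volume by factor 1.25 (V_new/V_old).
Step 2:
                  E         M         A
  init        3.015   0.01359   0.03389
  Δ       -6.6856e-04 -6.6856e-04  0.002006
  eq          3.015   0.01293    0.0359
  solve Keq expr → x = 6.6856e-04; check Q = 0.001187
Then remove 0.004766 M of M.
Step 3:
                  E         M         A
  init        3.015   0.00816    0.0359
  Δ        0.001214  0.001214 -0.003642
  eq          3.016  0.009373   0.03225
  solve Keq expr → x = -0.001214; check Q = 0.001187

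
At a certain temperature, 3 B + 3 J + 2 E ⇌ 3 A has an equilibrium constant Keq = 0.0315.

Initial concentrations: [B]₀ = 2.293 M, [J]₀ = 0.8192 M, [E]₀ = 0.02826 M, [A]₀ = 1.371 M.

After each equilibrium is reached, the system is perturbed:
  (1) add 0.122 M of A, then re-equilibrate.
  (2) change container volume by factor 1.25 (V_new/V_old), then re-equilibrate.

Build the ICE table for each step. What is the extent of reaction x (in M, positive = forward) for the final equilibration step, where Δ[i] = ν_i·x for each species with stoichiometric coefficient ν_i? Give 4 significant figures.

Q₀ = 486.8 vs Keq = 0.0315 ⇒ Q>K, reverse
Step 1:
                   B          J          E          A
  init         2.293     0.8192    0.02826      1.371
  Δ           0.6135     0.6135      0.409    -0.6135
  eq           2.906      1.433     0.4372     0.7575
  solve Keq expr → x = -0.2045; check Q = 0.0315
Then add 0.122 M of A.
Step 2:
                   B          J          E          A
  init         2.906      1.433     0.4372     0.8795
  Δ          0.04698    0.04698    0.03132   -0.04698
  eq           2.953       1.48     0.4685     0.8326
  solve Keq expr → x = -0.01566; check Q = 0.0315
Then change container volume by factor 1.25 (V_new/V_old).
Step 3:
                   B          J          E          A
  init         2.363      1.184     0.3748     0.6661
  Δ          0.09432    0.09432    0.06288   -0.09432
  eq           2.457      1.278     0.4377     0.5717
  solve Keq expr → x = -0.03144; check Q = 0.0315

x = -0.03144 M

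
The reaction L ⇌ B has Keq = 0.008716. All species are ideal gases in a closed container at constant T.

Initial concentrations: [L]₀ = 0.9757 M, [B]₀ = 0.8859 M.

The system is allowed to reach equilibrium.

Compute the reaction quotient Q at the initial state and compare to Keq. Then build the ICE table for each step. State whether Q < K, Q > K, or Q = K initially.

Q₀ = 0.908; Q > K (proceeds reverse)

Q₀ = 0.908 vs Keq = 0.008716 ⇒ Q>K, reverse
Step 1:
                  L         B
  init       0.9757    0.8859
  Δ          0.8698   -0.8698
  eq          1.846   0.01609
  solve Keq expr → x = -0.8698; check Q = 0.008716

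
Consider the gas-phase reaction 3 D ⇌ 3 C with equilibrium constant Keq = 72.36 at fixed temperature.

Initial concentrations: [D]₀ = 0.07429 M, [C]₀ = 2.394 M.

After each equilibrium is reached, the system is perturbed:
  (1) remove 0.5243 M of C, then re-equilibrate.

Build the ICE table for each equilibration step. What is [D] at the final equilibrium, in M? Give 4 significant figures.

Q₀ = 3.3464e+04 vs Keq = 72.36 ⇒ Q>K, reverse
Step 1:
                   D          C
  init       0.07429      2.394
  Δ           0.4034    -0.4034
  eq          0.4777      1.991
  solve Keq expr → x = -0.1345; check Q = 72.36
Then remove 0.5243 M of C.
Step 2:
                   D          C
  init        0.4777      1.466
  Δ          -0.1015     0.1015
  eq          0.3762      1.568
  solve Keq expr → x = 0.03382; check Q = 72.36

[D]_eq = 0.3762 M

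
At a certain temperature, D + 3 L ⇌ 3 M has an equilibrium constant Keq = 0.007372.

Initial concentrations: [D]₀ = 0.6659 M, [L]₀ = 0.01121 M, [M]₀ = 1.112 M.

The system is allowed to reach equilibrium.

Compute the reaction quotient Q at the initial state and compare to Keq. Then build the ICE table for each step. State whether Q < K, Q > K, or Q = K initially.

Q₀ = 1.4658e+06; Q > K (proceeds reverse)

Q₀ = 1.4658e+06 vs Keq = 0.007372 ⇒ Q>K, reverse
Step 1:
                  D         L         M
  I          0.6659   0.01121     1.112
  C          0.3101    0.9302   -0.9302
  E           0.976    0.9415    0.1818
  solve Keq expr → x = -0.3101; check Q = 0.007372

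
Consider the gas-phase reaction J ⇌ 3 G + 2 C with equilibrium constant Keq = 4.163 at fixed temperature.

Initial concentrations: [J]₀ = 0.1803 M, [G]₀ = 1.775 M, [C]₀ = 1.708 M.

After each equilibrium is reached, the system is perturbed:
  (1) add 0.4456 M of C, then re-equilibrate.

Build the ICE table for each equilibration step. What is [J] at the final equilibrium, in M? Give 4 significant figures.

Q₀ = 90.48 vs Keq = 4.163 ⇒ Q>K, reverse
Step 1:
                  J         G         C
  Initial    0.1803     1.775     1.708
  Change     0.2408   -0.7225   -0.4817
  Equil      0.4211     1.052     1.226
  solve Keq expr → x = -0.2408; check Q = 4.163
Then add 0.4456 M of C.
Step 2:
                  J         G         C
  Initial    0.4211     1.052     1.672
  Change    0.04472   -0.1342  -0.08943
  Equil      0.4659    0.9183     1.582
  solve Keq expr → x = -0.04472; check Q = 4.163

[J]_eq = 0.4659 M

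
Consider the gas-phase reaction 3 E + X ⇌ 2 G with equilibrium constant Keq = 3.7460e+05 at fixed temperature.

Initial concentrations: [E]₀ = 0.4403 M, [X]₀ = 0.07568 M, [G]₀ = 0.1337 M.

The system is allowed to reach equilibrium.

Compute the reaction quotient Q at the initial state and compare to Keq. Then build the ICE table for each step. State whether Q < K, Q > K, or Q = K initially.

Q₀ = 2.767; Q < K (proceeds forward)

Q₀ = 2.767 vs Keq = 3.7460e+05 ⇒ Q<K, forward
Step 1:
                  E         X         G
  I          0.4403   0.07568    0.1337
  C          -0.227  -0.07566    0.1513
  E          0.2133 2.2337e-05     0.285
  solve Keq expr → x = 0.07566; check Q = 3.7460e+05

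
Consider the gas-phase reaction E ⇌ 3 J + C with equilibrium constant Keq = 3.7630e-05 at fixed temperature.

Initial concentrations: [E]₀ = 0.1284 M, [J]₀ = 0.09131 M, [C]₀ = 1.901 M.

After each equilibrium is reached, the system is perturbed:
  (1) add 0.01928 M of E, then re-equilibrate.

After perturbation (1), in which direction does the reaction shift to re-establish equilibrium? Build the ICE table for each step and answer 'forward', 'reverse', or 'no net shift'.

Direction: forward

Q₀ = 0.01127 vs Keq = 3.7630e-05 ⇒ Q>K, reverse
Step 1:
                   E          J          C
  I           0.1284    0.09131      1.901
  C          0.02558   -0.07675   -0.02558
  E            0.154    0.01456      1.875
  solve Keq expr → x = -0.02558; check Q = 3.7630e-05
Then add 0.01928 M of E.
Step 2:
                   E          J          C
  I           0.1733    0.01456      1.875
  C       -1.9267e-04 5.7800e-04 1.9267e-04
  E           0.1731    0.01514      1.876
  solve Keq expr → x = 1.9267e-04; check Q = 3.7630e-05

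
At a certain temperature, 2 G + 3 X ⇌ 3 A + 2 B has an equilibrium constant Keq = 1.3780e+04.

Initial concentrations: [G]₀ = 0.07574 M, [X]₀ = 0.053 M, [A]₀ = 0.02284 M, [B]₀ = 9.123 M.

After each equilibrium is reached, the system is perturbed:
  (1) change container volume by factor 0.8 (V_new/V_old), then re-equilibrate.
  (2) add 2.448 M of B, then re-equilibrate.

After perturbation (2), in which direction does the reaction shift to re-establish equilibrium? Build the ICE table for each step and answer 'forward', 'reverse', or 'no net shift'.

Direction: reverse

Q₀ = 1161 vs Keq = 1.3780e+04 ⇒ Q<K, forward
Step 1:
                  G         X         A         B
  Initial   0.07574     0.053   0.02284     9.123
  Change   -0.00879  -0.01318   0.01318   0.00879
  Equil     0.06695   0.03982   0.03602     9.132
  solve Keq expr → x = 0.004395; check Q = 1.3780e+04
Then change container volume by factor 0.8 (V_new/V_old).
Step 2:
                  G         X         A         B
  Initial   0.08369   0.04977   0.04503     11.41
  Change          0         0         0         0
  Equil     0.08369   0.04977   0.04503     11.41
  solve Keq expr → x = 0; check Q = 1.3780e+04
Then add 2.448 M of B.
Step 3:
                  G         X         A         B
  Initial   0.08369   0.04977   0.04503     13.86
  Change   0.001808  0.002712 -0.002712 -0.001808
  Equil      0.0855   0.05248   0.04232     13.86
  solve Keq expr → x = -9.0416e-04; check Q = 1.3780e+04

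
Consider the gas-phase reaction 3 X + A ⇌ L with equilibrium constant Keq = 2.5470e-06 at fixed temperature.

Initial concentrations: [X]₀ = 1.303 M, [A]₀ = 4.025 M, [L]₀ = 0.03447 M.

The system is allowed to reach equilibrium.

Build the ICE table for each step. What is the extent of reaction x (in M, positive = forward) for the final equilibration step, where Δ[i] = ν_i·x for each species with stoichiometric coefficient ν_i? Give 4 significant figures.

x = -0.03444 M

Q₀ = 0.003871 vs Keq = 2.5470e-06 ⇒ Q>K, reverse
Step 1:
                  X         A         L
  init        1.303     4.025   0.03447
  Δ          0.1033   0.03444  -0.03444
  eq          1.406     4.059 2.8757e-05
  solve Keq expr → x = -0.03444; check Q = 2.5470e-06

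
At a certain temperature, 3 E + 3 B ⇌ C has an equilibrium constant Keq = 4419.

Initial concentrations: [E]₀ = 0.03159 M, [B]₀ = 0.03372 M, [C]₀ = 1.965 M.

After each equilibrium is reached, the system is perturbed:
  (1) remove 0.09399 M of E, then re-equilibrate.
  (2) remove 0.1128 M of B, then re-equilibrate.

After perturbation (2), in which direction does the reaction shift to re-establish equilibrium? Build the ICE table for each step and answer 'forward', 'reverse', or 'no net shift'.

Q₀ = 1.6257e+09 vs Keq = 4419 ⇒ Q>K, reverse
Step 1:
                  E         B         C
  Initial   0.03159   0.03372     1.965
  Change     0.2417    0.2417  -0.08057
  Equil      0.2733    0.2754     1.884
  solve Keq expr → x = -0.08057; check Q = 4419
Then remove 0.09399 M of E.
Step 2:
                  E         B         C
  Initial    0.1793    0.2754     1.884
  Change    0.05076   0.05076  -0.01692
  Equil      0.2301    0.3262     1.868
  solve Keq expr → x = -0.01692; check Q = 4419
Then remove 0.1128 M of B.
Step 3:
                  E         B         C
  Initial    0.2301    0.2134     1.868
  Change    0.05192   0.05192  -0.01731
  Equil       0.282    0.2653      1.85
  solve Keq expr → x = -0.01731; check Q = 4419

Direction: reverse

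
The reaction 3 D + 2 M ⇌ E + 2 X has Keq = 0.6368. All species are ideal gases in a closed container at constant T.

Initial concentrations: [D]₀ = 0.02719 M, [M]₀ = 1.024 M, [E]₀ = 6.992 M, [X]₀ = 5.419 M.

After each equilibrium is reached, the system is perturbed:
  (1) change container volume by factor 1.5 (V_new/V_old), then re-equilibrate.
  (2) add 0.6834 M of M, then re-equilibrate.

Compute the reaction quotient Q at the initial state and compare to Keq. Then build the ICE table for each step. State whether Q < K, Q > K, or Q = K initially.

Q₀ = 9.7412e+06; Q > K (proceeds reverse)

Q₀ = 9.7412e+06 vs Keq = 0.6368 ⇒ Q>K, reverse
Step 1:
                    D           M           E           X
  I           0.02719       1.024       6.992       5.419
  C             2.574       1.716     -0.8579      -1.716
  E             2.601        2.74       6.134       3.703
  solve Keq expr → x = -0.8579; check Q = 0.6368
Then change container volume by factor 1.5 (V_new/V_old).
Step 2:
                    D           M           E           X
  I             1.734       1.827       4.089       2.469
  C            0.2754      0.1836    -0.09179     -0.1836
  E             2.009        2.01       3.998       2.285
  solve Keq expr → x = -0.09179; check Q = 0.6368
Then add 0.6834 M of M.
Step 3:
                    D           M           E           X
  I             2.009       2.694       3.998       2.285
  C           -0.2139     -0.1426     0.07131      0.1426
  E             1.795       2.551       4.069       2.428
  solve Keq expr → x = 0.07131; check Q = 0.6368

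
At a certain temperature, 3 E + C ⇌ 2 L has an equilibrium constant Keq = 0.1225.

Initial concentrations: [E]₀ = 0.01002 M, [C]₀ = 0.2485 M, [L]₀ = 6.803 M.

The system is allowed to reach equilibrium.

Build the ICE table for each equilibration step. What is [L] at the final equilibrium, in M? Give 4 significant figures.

[L]_eq = 3.97 M

Q₀ = 1.8513e+08 vs Keq = 0.1225 ⇒ Q>K, reverse
Step 1:
                  E         C         L
  I         0.01002    0.2485     6.803
  C           4.249     1.416    -2.833
  E           4.259     1.665      3.97
  solve Keq expr → x = -1.416; check Q = 0.1225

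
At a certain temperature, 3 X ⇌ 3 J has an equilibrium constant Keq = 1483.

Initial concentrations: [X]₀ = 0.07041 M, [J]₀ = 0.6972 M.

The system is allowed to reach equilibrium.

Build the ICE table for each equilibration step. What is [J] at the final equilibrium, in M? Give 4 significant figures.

Q₀ = 970.9 vs Keq = 1483 ⇒ Q<K, forward
Step 1:
                   X          J
  I          0.07041     0.6972
  C        -0.008525   0.008525
  E          0.06189     0.7057
  solve Keq expr → x = 0.002842; check Q = 1483

[J]_eq = 0.7057 M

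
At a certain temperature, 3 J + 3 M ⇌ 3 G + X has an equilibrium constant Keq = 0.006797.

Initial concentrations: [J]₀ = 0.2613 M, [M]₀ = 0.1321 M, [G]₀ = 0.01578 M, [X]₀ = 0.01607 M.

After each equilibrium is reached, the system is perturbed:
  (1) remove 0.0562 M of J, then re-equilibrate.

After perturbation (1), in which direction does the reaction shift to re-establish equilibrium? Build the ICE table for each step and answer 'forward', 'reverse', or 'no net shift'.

Q₀ = 0.001535 vs Keq = 0.006797 ⇒ Q<K, forward
Step 1:
                   J          M          G          X
  Initial     0.2613     0.1321    0.01578    0.01607
  Change   -0.007032  -0.007032   0.007032   0.002344
  Equil       0.2543     0.1251    0.02281    0.01841
  solve Keq expr → x = 0.002344; check Q = 0.006797
Then remove 0.0562 M of J.
Step 2:
                   J          M          G          X
  Initial     0.1981     0.1251    0.02281    0.01841
  Change    0.003728   0.003728  -0.003728  -0.001243
  Equil       0.2018     0.1288    0.01908    0.01717
  solve Keq expr → x = -0.001243; check Q = 0.006797

Direction: reverse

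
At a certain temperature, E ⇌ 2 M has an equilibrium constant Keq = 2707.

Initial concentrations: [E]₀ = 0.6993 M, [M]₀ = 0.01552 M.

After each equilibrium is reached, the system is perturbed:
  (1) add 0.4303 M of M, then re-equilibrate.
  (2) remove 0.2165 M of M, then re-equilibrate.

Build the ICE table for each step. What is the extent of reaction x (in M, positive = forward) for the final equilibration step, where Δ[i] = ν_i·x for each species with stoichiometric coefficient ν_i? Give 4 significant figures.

x = 2.7664e-04 M

Q₀ = 3.4445e-04 vs Keq = 2707 ⇒ Q<K, forward
Step 1:
                    E           M
  Initial      0.6993     0.01552
  Change      -0.6986       1.397
  Equil    7.3719e-04       1.413
  solve Keq expr → x = 0.6986; check Q = 2707
Then add 0.4303 M of M.
Step 2:
                    E           M
  Initial  7.3719e-04       1.843
  Change   5.1610e-04   -0.001032
  Equil      0.001253       1.842
  solve Keq expr → x = -5.1610e-04; check Q = 2707
Then remove 0.2165 M of M.
Step 3:
                    E           M
  Initial    0.001253       1.625
  Change  -2.7664e-04  5.5329e-04
  Equil    9.7664e-04       1.626
  solve Keq expr → x = 2.7664e-04; check Q = 2707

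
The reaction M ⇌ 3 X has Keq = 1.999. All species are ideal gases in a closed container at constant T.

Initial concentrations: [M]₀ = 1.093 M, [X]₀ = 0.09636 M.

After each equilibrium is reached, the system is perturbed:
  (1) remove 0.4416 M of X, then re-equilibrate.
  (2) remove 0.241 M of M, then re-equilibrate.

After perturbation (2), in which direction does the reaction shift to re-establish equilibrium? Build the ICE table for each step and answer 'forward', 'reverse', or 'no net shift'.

Direction: reverse

Q₀ = 8.1860e-04 vs Keq = 1.999 ⇒ Q<K, forward
Step 1:
                  M         X
  Initial     1.093   0.09636
  Change    -0.3485     1.045
  Equil      0.7445     1.142
  solve Keq expr → x = 0.3485; check Q = 1.999
Then remove 0.4416 M of X.
Step 2:
                  M         X
  Initial    0.7445    0.7001
  Change    -0.1247     0.374
  Equil      0.6199     1.074
  solve Keq expr → x = 0.1247; check Q = 1.999
Then remove 0.241 M of M.
Step 3:
                  M         X
  Initial    0.3789     1.074
  Change    0.04308   -0.1292
  Equil       0.422    0.9449
  solve Keq expr → x = -0.04308; check Q = 1.999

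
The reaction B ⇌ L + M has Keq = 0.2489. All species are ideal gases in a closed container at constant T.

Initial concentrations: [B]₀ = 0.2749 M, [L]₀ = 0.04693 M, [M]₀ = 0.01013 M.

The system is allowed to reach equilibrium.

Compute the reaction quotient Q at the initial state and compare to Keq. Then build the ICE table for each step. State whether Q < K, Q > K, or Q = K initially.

Q₀ = 0.001729 vs Keq = 0.2489 ⇒ Q<K, forward
Step 1:
                   B          L          M
  init        0.2749    0.04693    0.01013
  Δ          -0.1493     0.1493     0.1493
  eq          0.1256     0.1962     0.1594
  solve Keq expr → x = 0.1493; check Q = 0.2489

Q₀ = 0.001729; Q < K (proceeds forward)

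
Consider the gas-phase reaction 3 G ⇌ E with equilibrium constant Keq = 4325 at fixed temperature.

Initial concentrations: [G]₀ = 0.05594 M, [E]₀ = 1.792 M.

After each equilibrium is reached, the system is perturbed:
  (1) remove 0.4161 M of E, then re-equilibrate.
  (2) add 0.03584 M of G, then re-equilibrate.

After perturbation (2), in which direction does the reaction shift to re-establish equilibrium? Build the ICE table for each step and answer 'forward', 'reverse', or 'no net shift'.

Q₀ = 1.0237e+04 vs Keq = 4325 ⇒ Q>K, reverse
Step 1:
                   G          E
  Initial    0.05594      1.792
  Change     0.01852  -0.006175
  Equil      0.07446      1.786
  solve Keq expr → x = -0.006175; check Q = 4325
Then remove 0.4161 M of E.
Step 2:
                   G          E
  Initial    0.07446       1.37
  Change   -0.006267   0.002089
  Equil       0.0682      1.372
  solve Keq expr → x = 0.002089; check Q = 4325
Then add 0.03584 M of G.
Step 3:
                   G          E
  Initial      0.104      1.372
  Change    -0.03564    0.01188
  Equil      0.06839      1.384
  solve Keq expr → x = 0.01188; check Q = 4325

Direction: forward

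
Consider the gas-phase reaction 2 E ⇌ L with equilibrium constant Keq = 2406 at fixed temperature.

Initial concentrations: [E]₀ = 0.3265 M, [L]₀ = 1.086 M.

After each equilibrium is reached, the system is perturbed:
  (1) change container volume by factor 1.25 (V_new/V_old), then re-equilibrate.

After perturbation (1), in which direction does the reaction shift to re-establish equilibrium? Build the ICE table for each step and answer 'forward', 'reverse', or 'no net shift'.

Q₀ = 10.19 vs Keq = 2406 ⇒ Q<K, forward
Step 1:
                    E           L
  init         0.3265       1.086
  Δ           -0.3038      0.1519
  eq          0.02268       1.238
  solve Keq expr → x = 0.1519; check Q = 2406
Then change container volume by factor 1.25 (V_new/V_old).
Step 2:
                    E           L
  init        0.01815      0.9903
  Δ          0.002131   -0.001065
  eq          0.02028      0.9893
  solve Keq expr → x = -0.001065; check Q = 2406

Direction: reverse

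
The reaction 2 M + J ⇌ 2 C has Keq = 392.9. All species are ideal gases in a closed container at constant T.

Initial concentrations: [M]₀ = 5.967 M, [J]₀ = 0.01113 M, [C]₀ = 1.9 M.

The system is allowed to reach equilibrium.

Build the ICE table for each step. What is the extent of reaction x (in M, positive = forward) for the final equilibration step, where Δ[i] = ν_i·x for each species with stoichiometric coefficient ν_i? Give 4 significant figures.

Q₀ = 9.11 vs Keq = 392.9 ⇒ Q<K, forward
Step 1:
                  M         J         C
  init        5.967   0.01113       1.9
  Δ        -0.02173  -0.01086   0.02173
  eq          5.945 2.6592e-04     1.922
  solve Keq expr → x = 0.01086; check Q = 392.9

x = 0.01086 M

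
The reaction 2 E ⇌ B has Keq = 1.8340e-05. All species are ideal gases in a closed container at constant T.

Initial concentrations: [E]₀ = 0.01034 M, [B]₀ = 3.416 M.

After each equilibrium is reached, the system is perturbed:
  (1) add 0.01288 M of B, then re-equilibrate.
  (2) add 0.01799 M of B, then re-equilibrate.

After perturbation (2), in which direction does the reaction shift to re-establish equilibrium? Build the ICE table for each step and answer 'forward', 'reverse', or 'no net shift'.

Q₀ = 3.1950e+04 vs Keq = 1.8340e-05 ⇒ Q>K, reverse
Step 1:
                   E          B
  I          0.01034      3.416
  C             6.83     -3.415
  E            6.841 8.5820e-04
  solve Keq expr → x = -3.415; check Q = 1.8340e-05
Then add 0.01288 M of B.
Step 2:
                   E          B
  I            6.841    0.01374
  C          0.02575   -0.01287
  E            6.866 8.6468e-04
  solve Keq expr → x = -0.01287; check Q = 1.8340e-05
Then add 0.01799 M of B.
Step 3:
                   E          B
  I            6.866    0.01885
  C          0.03596   -0.01798
  E            6.902 8.7376e-04
  solve Keq expr → x = -0.01798; check Q = 1.8340e-05

Direction: reverse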